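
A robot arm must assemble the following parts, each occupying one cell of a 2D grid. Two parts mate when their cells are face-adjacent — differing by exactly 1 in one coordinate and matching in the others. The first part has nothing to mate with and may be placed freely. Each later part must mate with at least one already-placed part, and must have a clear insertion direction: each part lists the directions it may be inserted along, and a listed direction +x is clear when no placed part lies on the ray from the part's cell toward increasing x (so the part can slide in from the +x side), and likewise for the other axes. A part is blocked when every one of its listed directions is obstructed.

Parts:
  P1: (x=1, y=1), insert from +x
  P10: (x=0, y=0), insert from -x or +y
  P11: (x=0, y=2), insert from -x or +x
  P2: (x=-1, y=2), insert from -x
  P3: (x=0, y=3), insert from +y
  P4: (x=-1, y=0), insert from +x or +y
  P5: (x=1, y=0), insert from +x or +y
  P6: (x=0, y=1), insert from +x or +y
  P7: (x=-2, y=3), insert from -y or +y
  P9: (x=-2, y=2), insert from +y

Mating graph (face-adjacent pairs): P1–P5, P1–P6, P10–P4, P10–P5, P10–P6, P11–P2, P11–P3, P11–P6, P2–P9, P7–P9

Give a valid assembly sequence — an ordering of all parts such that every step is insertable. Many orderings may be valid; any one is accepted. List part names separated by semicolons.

P6; P11; P10; P4; P2; P3; P5; P9; P7; P1

1. P6@(0, 1) [+x clear] — {P6}
2. P11@(0, 2) [-x clear] — {P11, P6}
3. P10@(0, 0) [-x clear] — {P10, P11, P6}
4. P4@(-1, 0) [+y clear] — {P10, P11, P4, P6}
5. P2@(-1, 2) [-x clear] — {P10, P11, P2, P4, P6}
6. P3@(0, 3) [+y clear] — {P10, P11, P2, P3, P4, P6}
7. P5@(1, 0) [+x clear] — {P10, P11, P2, P3, P4, P5, P6}
8. P9@(-2, 2) [+y clear] — {P10, P11, P2, P3, P4, P5, P6, P9}
9. P7@(-2, 3) [+y clear] — {P10, P11, P2, P3, P4, P5, P6, P7, P9}
10. P1@(1, 1) [+x clear] — {P1, P10, P11, P2, P3, P4, P5, P6, P7, P9}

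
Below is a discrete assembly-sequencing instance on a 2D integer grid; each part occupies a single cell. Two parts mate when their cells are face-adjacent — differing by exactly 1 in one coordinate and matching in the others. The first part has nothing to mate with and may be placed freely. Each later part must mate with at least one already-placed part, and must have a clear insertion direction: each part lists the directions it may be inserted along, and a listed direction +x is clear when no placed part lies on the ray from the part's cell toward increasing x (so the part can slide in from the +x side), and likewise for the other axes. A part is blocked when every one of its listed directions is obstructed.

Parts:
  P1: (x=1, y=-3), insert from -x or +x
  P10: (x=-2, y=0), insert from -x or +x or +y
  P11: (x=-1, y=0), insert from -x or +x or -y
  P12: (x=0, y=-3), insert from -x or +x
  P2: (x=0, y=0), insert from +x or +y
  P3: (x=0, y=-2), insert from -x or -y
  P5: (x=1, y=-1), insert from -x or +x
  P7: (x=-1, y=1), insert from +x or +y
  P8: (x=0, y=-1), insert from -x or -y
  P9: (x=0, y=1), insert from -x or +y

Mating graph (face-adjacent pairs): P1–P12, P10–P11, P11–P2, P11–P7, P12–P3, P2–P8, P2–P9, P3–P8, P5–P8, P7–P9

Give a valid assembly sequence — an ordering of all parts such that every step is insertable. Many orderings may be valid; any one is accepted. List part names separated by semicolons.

1. P7@(-1, 1) [+x clear] — {P7}
2. P11@(-1, 0) [-x clear] — {P11, P7}
3. P10@(-2, 0) [-x clear] — {P10, P11, P7}
4. P9@(0, 1) [+y clear] — {P10, P11, P7, P9}
5. P2@(0, 0) [+x clear] — {P10, P11, P2, P7, P9}
6. P8@(0, -1) [-x clear] — {P10, P11, P2, P7, P8, P9}
7. P5@(1, -1) [+x clear] — {P10, P11, P2, P5, P7, P8, P9}
8. P3@(0, -2) [-x clear] — {P10, P11, P2, P3, P5, P7, P8, P9}
9. P12@(0, -3) [-x clear] — {P10, P11, P12, P2, P3, P5, P7, P8, P9}
10. P1@(1, -3) [+x clear] — {P1, P10, P11, P12, P2, P3, P5, P7, P8, P9}

P7; P11; P10; P9; P2; P8; P5; P3; P12; P1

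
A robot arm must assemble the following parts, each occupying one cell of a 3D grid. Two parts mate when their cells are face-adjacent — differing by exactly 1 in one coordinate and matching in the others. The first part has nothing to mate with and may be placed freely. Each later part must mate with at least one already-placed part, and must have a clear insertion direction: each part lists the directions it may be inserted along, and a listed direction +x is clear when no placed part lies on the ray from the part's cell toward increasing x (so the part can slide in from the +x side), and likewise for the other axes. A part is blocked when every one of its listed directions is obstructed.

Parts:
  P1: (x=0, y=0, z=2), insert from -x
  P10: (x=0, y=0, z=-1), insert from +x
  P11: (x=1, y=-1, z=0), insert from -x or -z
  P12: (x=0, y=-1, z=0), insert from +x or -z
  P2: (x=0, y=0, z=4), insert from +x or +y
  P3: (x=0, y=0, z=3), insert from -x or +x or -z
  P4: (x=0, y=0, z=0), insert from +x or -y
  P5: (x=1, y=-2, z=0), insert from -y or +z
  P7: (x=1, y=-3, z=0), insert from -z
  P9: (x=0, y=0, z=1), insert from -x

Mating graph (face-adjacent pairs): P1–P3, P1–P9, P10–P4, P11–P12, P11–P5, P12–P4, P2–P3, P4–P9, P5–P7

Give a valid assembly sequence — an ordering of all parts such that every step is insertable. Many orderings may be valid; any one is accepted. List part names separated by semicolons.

P9; P4; P10; P12; P11; P1; P5; P7; P3; P2

1. P9@(0, 0, 1) [-x clear] — {P9}
2. P4@(0, 0, 0) [+x clear] — {P4, P9}
3. P10@(0, 0, -1) [+x clear] — {P10, P4, P9}
4. P12@(0, -1, 0) [+x clear] — {P10, P12, P4, P9}
5. P11@(1, -1, 0) [-z clear] — {P10, P11, P12, P4, P9}
6. P1@(0, 0, 2) [-x clear] — {P1, P10, P11, P12, P4, P9}
7. P5@(1, -2, 0) [-y clear] — {P1, P10, P11, P12, P4, P5, P9}
8. P7@(1, -3, 0) [-z clear] — {P1, P10, P11, P12, P4, P5, P7, P9}
9. P3@(0, 0, 3) [-x clear] — {P1, P10, P11, P12, P3, P4, P5, P7, P9}
10. P2@(0, 0, 4) [+x clear] — {P1, P10, P11, P12, P2, P3, P4, P5, P7, P9}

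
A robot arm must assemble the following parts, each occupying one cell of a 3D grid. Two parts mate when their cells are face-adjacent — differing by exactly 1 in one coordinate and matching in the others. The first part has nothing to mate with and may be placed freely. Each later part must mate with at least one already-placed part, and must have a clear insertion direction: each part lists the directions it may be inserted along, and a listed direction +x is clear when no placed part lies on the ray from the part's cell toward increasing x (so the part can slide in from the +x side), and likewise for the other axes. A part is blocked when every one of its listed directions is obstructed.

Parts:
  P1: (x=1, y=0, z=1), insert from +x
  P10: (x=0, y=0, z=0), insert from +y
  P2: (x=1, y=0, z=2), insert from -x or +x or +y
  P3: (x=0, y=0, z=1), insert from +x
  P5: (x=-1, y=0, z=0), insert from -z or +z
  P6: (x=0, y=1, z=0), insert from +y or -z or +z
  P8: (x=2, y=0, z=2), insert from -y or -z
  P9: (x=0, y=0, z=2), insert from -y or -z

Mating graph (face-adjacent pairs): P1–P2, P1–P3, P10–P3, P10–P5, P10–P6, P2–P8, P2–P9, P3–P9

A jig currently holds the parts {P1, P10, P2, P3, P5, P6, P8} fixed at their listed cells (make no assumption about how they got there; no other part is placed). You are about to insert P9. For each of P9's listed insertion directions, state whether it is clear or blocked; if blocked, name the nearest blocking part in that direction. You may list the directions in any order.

-y: ray from P9(0, 0, 2) has no placed part ⇒ clear
-z: nearest on ray is P3@(0, 0, 1) ⇒ blocked

-y: clear; -z: blocked by P3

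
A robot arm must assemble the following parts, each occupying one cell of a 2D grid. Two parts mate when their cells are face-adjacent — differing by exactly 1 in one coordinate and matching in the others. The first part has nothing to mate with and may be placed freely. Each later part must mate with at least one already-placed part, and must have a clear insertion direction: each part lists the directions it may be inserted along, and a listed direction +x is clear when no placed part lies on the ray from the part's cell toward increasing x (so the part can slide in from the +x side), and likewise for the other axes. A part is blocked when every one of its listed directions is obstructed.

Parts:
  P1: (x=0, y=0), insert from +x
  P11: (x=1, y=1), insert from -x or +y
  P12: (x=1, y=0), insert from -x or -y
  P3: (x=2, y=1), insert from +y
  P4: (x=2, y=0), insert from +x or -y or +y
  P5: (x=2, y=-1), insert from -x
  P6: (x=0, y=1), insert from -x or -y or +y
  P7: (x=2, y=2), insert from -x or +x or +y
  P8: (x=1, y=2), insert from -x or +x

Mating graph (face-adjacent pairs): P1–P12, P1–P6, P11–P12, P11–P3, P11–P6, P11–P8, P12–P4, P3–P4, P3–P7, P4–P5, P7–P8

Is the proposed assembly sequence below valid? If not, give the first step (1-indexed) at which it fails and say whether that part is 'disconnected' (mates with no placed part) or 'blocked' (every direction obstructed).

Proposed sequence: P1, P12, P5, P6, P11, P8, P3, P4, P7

Invalid at step 3 (disconnected)

1. P1@(0, 0) [+x clear] — {P1}
2. P12@(1, 0) [-y clear] — {P1, P12}
3. P5@(2, -1) — no placed neighbour ⇒ disconnected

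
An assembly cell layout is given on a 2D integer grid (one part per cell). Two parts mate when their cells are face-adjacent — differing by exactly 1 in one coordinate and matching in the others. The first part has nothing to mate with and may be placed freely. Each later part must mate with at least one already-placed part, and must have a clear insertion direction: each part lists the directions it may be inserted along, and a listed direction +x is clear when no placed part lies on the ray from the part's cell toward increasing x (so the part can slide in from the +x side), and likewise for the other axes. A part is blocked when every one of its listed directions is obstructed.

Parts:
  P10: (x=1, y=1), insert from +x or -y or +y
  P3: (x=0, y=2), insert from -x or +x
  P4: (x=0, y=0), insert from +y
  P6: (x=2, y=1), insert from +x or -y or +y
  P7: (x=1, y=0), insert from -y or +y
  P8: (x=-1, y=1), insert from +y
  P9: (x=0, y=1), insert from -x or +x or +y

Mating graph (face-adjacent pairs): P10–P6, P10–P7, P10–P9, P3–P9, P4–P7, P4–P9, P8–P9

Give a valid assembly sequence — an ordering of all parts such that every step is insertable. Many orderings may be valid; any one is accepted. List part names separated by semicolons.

P6; P10; P7; P4; P9; P8; P3

1. P6@(2, 1) [+x clear] — {P6}
2. P10@(1, 1) [-y clear] — {P10, P6}
3. P7@(1, 0) [-y clear] — {P10, P6, P7}
4. P4@(0, 0) [+y clear] — {P10, P4, P6, P7}
5. P9@(0, 1) [-x clear] — {P10, P4, P6, P7, P9}
6. P8@(-1, 1) [+y clear] — {P10, P4, P6, P7, P8, P9}
7. P3@(0, 2) [-x clear] — {P10, P3, P4, P6, P7, P8, P9}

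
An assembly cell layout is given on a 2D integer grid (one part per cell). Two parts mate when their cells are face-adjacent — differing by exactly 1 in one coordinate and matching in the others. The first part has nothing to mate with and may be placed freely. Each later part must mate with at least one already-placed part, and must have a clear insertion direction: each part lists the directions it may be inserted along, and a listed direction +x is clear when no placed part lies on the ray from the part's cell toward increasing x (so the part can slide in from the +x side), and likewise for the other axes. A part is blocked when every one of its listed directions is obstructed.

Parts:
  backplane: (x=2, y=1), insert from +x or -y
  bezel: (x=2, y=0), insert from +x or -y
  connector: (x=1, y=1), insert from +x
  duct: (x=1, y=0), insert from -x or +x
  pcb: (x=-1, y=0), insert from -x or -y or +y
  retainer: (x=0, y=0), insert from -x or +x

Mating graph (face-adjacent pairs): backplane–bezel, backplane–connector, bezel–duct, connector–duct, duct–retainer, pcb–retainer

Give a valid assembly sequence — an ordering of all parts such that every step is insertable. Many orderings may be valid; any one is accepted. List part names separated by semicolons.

pcb; retainer; duct; bezel; connector; backplane

1. pcb@(-1, 0) [-x clear] — {pcb}
2. retainer@(0, 0) [+x clear] — {pcb, retainer}
3. duct@(1, 0) [+x clear] — {duct, pcb, retainer}
4. bezel@(2, 0) [+x clear] — {bezel, duct, pcb, retainer}
5. connector@(1, 1) [+x clear] — {bezel, connector, duct, pcb, retainer}
6. backplane@(2, 1) [+x clear] — {backplane, bezel, connector, duct, pcb, retainer}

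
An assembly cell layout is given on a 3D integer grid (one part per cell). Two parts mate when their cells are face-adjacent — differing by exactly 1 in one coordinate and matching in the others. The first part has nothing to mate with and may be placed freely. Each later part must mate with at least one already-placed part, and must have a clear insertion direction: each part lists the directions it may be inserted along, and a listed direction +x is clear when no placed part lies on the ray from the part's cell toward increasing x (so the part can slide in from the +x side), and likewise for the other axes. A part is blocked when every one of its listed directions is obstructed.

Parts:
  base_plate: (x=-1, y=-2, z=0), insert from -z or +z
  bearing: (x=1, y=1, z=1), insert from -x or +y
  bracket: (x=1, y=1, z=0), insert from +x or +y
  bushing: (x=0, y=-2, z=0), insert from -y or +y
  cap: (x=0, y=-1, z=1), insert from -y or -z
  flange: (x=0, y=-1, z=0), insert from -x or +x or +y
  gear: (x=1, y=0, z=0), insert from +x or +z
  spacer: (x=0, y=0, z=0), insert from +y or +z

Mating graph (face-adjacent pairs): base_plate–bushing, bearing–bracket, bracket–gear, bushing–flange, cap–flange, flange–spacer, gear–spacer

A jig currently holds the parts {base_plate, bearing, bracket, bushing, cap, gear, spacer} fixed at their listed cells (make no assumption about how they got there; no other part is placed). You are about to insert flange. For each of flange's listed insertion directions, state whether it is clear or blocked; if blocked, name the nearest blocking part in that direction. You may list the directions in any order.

-x: ray from flange(0, -1, 0) has no placed part ⇒ clear
+x: ray from flange(0, -1, 0) has no placed part ⇒ clear
+y: nearest on ray is spacer@(0, 0, 0) ⇒ blocked

+x: clear; +y: blocked by spacer; -x: clear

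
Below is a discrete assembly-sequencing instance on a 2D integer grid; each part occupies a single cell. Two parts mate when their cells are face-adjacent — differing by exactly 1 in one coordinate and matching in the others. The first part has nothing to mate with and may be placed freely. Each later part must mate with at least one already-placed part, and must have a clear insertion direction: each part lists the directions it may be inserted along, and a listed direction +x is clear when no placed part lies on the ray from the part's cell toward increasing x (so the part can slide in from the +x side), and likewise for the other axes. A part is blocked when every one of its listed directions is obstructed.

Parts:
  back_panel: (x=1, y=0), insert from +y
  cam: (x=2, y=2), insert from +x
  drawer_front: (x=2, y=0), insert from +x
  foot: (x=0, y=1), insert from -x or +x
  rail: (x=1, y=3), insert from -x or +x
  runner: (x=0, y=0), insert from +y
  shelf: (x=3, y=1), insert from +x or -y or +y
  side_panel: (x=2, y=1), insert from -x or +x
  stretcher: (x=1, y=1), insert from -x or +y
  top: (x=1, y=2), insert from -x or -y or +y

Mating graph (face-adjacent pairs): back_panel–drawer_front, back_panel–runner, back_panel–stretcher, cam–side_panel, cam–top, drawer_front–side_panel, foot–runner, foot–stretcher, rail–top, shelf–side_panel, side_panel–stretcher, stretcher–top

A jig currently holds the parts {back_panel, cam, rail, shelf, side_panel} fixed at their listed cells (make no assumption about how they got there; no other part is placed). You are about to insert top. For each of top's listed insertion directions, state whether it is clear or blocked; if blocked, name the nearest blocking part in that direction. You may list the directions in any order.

-x: ray from top(1, 2) has no placed part ⇒ clear
-y: nearest on ray is back_panel@(1, 0) ⇒ blocked
+y: nearest on ray is rail@(1, 3) ⇒ blocked

+y: blocked by rail; -x: clear; -y: blocked by back_panel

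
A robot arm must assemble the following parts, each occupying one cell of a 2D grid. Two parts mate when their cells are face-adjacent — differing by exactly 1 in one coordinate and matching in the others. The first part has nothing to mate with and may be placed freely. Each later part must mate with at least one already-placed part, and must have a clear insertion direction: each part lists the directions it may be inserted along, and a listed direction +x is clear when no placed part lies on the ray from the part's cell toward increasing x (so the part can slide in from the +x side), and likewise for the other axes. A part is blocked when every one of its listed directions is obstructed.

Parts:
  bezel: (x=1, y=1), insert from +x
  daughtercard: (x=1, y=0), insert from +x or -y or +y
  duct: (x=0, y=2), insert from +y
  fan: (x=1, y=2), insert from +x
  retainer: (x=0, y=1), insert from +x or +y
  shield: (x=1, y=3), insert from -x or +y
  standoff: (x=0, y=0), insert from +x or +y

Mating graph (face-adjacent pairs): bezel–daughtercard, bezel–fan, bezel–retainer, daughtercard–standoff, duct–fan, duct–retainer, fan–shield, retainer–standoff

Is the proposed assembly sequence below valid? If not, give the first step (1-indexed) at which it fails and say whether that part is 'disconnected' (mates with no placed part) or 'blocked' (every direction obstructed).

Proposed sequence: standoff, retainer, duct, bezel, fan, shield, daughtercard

Valid

1. standoff@(0, 0) [+x clear] — {standoff}
2. retainer@(0, 1) [+x clear] — {retainer, standoff}
3. duct@(0, 2) [+y clear] — {duct, retainer, standoff}
4. bezel@(1, 1) [+x clear] — {bezel, duct, retainer, standoff}
5. fan@(1, 2) [+x clear] — {bezel, duct, fan, retainer, standoff}
6. shield@(1, 3) [-x clear] — {bezel, duct, fan, retainer, shield, standoff}
7. daughtercard@(1, 0) [+x clear] — {bezel, daughtercard, duct, fan, retainer, shield, standoff}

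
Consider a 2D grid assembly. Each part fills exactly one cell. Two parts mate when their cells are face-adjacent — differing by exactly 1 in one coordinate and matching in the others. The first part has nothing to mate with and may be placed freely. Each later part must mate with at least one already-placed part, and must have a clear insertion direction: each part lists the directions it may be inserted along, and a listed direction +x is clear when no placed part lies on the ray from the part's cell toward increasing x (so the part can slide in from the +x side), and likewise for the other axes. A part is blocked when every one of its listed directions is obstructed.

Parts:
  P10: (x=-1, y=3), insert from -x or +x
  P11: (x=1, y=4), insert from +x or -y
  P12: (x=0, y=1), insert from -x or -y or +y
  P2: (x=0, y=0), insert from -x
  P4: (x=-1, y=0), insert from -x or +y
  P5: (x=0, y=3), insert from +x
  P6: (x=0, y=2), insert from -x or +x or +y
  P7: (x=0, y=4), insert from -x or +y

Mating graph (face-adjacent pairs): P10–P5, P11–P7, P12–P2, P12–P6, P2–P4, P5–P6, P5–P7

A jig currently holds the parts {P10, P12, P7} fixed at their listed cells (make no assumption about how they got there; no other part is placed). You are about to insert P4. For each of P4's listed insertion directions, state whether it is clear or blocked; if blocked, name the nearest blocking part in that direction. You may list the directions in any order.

+y: blocked by P10; -x: clear

-x: ray from P4(-1, 0) has no placed part ⇒ clear
+y: nearest on ray is P10@(-1, 3) ⇒ blocked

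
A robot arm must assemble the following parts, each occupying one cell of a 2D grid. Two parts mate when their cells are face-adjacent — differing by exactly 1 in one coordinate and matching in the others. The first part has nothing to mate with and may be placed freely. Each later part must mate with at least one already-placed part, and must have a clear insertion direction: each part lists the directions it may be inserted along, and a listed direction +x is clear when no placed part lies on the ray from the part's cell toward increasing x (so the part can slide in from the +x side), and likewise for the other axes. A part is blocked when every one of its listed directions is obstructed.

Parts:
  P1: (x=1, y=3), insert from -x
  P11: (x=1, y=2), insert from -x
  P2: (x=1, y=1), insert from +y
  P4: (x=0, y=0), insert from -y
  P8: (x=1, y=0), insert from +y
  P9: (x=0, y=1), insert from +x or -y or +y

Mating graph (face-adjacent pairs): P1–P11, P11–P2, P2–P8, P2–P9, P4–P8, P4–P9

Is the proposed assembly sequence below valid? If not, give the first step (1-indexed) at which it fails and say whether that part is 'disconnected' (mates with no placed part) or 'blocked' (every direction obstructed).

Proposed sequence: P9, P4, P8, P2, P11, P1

Valid

1. P9@(0, 1) [+x clear] — {P9}
2. P4@(0, 0) [-y clear] — {P4, P9}
3. P8@(1, 0) [+y clear] — {P4, P8, P9}
4. P2@(1, 1) [+y clear] — {P2, P4, P8, P9}
5. P11@(1, 2) [-x clear] — {P11, P2, P4, P8, P9}
6. P1@(1, 3) [-x clear] — {P1, P11, P2, P4, P8, P9}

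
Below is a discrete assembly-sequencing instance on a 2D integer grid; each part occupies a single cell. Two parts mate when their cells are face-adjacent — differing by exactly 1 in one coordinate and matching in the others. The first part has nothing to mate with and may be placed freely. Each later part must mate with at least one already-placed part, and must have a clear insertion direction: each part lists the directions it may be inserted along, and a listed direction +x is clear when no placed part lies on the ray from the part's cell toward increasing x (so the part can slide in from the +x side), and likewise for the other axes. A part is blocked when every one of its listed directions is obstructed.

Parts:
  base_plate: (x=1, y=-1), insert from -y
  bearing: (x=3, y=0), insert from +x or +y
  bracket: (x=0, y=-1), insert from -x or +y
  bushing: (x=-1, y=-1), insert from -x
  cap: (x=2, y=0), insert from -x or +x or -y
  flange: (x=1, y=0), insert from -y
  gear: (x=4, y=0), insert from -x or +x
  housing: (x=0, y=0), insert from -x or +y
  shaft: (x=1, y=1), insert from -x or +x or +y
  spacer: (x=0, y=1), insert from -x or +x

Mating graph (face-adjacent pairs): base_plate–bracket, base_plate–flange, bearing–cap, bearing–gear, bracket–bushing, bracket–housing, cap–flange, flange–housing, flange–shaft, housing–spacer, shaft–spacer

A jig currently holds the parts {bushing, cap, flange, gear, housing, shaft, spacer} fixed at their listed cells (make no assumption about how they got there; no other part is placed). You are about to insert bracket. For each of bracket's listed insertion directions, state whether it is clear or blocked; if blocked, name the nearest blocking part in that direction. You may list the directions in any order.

-x: nearest on ray is bushing@(-1, -1) ⇒ blocked
+y: nearest on ray is housing@(0, 0) ⇒ blocked

+y: blocked by housing; -x: blocked by bushing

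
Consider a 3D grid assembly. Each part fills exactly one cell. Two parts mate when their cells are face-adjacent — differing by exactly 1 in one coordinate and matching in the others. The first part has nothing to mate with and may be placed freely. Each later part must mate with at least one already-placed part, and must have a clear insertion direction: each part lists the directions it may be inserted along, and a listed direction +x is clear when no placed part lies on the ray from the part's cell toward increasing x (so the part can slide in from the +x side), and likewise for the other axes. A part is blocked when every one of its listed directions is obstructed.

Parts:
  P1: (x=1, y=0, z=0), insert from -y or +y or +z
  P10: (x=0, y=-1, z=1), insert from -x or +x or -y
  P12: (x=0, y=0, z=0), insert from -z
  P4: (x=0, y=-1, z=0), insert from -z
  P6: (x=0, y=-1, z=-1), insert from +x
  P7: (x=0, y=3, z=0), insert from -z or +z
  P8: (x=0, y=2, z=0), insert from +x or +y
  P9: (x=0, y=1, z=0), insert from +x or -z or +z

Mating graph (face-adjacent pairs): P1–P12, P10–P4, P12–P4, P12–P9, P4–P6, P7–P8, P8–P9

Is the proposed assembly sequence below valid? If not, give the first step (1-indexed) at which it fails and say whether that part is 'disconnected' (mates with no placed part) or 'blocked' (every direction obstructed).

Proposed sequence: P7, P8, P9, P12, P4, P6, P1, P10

Valid

1. P7@(0, 3, 0) [-z clear] — {P7}
2. P8@(0, 2, 0) [+x clear] — {P7, P8}
3. P9@(0, 1, 0) [+x clear] — {P7, P8, P9}
4. P12@(0, 0, 0) [-z clear] — {P12, P7, P8, P9}
5. P4@(0, -1, 0) [-z clear] — {P12, P4, P7, P8, P9}
6. P6@(0, -1, -1) [+x clear] — {P12, P4, P6, P7, P8, P9}
7. P1@(1, 0, 0) [-y clear] — {P1, P12, P4, P6, P7, P8, P9}
8. P10@(0, -1, 1) [-x clear] — {P1, P10, P12, P4, P6, P7, P8, P9}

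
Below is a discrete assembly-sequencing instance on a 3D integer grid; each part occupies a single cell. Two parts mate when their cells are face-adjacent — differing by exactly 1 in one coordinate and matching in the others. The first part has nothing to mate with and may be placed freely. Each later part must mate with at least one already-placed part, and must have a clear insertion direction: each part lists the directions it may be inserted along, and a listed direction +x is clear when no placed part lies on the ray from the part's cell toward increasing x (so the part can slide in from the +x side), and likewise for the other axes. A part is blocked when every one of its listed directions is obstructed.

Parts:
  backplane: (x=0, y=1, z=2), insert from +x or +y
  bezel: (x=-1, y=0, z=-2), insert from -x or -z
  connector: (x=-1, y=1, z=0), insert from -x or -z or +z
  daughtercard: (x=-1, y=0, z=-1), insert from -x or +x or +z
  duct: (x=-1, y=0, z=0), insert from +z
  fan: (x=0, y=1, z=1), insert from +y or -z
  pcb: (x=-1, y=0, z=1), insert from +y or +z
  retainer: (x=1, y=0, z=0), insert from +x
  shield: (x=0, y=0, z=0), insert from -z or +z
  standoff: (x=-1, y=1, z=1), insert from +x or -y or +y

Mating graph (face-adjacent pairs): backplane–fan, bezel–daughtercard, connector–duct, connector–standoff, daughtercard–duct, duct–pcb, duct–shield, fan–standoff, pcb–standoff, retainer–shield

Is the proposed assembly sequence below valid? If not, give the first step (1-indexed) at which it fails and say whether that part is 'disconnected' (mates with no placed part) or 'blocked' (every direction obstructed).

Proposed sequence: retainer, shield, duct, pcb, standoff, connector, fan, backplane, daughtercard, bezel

1. retainer@(1, 0, 0) [+x clear] — {retainer}
2. shield@(0, 0, 0) [-z clear] — {retainer, shield}
3. duct@(-1, 0, 0) [+z clear] — {duct, retainer, shield}
4. pcb@(-1, 0, 1) [+y clear] — {duct, pcb, retainer, shield}
5. standoff@(-1, 1, 1) [+x clear] — {duct, pcb, retainer, shield, standoff}
6. connector@(-1, 1, 0) [-x clear] — {connector, duct, pcb, retainer, shield, standoff}
7. fan@(0, 1, 1) [+y clear] — {connector, duct, fan, pcb, retainer, shield, standoff}
8. backplane@(0, 1, 2) [+x clear] — {backplane, connector, duct, fan, pcb, retainer, shield, standoff}
9. daughtercard@(-1, 0, -1) [-x clear] — {backplane, connector, daughtercard, duct, fan, pcb, retainer, shield, standoff}
10. bezel@(-1, 0, -2) [-x clear] — {backplane, bezel, connector, daughtercard, duct, fan, pcb, retainer, shield, standoff}

Valid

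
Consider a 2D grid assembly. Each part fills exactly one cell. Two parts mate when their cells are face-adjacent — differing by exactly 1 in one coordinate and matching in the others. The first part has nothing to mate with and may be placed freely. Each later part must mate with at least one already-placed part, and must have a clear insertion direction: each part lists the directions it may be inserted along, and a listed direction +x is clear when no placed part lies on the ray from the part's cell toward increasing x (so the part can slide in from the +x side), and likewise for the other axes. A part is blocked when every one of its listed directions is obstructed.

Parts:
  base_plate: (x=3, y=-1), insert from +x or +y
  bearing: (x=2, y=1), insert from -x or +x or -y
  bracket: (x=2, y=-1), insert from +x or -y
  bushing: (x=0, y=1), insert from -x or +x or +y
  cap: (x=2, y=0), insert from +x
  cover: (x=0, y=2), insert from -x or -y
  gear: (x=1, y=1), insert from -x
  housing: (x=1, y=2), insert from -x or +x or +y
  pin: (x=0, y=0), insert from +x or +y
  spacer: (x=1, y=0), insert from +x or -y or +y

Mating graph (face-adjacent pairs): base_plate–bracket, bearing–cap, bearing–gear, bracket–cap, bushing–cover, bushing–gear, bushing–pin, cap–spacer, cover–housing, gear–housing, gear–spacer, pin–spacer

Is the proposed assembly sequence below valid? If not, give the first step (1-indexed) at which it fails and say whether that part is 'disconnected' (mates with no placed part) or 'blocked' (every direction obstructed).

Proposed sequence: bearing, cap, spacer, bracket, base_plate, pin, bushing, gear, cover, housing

Invalid at step 8 (blocked)

1. bearing@(2, 1) [-x clear] — {bearing}
2. cap@(2, 0) [+x clear] — {bearing, cap}
3. spacer@(1, 0) [-y clear] — {bearing, cap, spacer}
4. bracket@(2, -1) [+x clear] — {bearing, bracket, cap, spacer}
5. base_plate@(3, -1) [+x clear] — {base_plate, bearing, bracket, cap, spacer}
6. pin@(0, 0) [+y clear] — {base_plate, bearing, bracket, cap, pin, spacer}
7. bushing@(0, 1) [-x clear] — {base_plate, bearing, bracket, bushing, cap, pin, spacer}
8. gear@(1, 1) — -x all obstructed ⇒ blocked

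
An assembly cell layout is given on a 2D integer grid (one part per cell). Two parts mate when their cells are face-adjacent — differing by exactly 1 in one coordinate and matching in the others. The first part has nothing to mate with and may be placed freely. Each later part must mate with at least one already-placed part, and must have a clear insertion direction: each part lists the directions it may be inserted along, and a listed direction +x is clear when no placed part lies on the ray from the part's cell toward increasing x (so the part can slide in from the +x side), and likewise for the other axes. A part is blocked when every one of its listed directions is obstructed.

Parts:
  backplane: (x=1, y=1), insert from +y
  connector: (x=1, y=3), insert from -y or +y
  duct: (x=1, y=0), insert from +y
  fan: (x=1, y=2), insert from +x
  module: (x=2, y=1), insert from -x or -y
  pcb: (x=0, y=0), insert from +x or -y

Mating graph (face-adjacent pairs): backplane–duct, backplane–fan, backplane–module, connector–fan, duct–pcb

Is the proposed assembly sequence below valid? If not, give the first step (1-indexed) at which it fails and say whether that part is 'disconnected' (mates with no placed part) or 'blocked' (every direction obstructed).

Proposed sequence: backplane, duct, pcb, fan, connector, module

1. backplane@(1, 1) [+y clear] — {backplane}
2. duct@(1, 0) — +y all obstructed ⇒ blocked

Invalid at step 2 (blocked)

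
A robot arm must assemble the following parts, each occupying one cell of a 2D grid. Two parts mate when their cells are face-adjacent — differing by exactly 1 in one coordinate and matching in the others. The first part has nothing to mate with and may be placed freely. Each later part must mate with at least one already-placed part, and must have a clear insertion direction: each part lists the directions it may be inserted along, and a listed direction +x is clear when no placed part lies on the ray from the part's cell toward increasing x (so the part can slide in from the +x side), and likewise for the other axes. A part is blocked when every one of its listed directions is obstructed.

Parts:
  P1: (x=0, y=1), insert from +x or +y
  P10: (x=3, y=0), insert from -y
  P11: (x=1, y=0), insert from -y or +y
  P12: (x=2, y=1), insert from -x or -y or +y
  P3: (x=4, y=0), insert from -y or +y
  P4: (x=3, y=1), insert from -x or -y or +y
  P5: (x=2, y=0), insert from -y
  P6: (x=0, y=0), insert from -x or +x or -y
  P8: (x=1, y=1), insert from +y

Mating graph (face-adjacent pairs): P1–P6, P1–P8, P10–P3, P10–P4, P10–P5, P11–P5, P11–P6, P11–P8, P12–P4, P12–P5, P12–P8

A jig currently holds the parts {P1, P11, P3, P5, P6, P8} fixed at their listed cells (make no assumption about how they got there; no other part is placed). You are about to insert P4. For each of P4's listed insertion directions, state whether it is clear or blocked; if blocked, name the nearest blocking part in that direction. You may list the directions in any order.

+y: clear; -x: blocked by P8; -y: clear

-x: nearest on ray is P8@(1, 1) ⇒ blocked
-y: ray from P4(3, 1) has no placed part ⇒ clear
+y: ray from P4(3, 1) has no placed part ⇒ clear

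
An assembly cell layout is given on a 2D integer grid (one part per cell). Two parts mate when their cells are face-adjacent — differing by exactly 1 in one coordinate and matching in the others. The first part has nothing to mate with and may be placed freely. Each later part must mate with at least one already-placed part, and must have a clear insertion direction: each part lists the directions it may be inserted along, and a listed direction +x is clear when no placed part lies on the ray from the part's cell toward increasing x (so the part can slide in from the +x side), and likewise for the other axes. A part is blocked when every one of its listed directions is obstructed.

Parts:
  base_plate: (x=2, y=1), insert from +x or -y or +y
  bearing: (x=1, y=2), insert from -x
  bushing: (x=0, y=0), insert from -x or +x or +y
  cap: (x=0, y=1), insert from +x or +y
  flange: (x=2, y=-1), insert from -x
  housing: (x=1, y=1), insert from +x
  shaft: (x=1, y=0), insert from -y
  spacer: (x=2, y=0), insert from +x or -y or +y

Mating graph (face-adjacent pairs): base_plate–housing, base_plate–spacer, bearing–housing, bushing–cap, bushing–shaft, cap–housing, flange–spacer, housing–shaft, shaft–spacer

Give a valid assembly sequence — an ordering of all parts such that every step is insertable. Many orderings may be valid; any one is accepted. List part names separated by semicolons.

1. cap@(0, 1) [+x clear] — {cap}
2. bushing@(0, 0) [-x clear] — {bushing, cap}
3. shaft@(1, 0) [-y clear] — {bushing, cap, shaft}
4. spacer@(2, 0) [+x clear] — {bushing, cap, shaft, spacer}
5. flange@(2, -1) [-x clear] — {bushing, cap, flange, shaft, spacer}
6. housing@(1, 1) [+x clear] — {bushing, cap, flange, housing, shaft, spacer}
7. bearing@(1, 2) [-x clear] — {bearing, bushing, cap, flange, housing, shaft, spacer}
8. base_plate@(2, 1) [+x clear] — {base_plate, bearing, bushing, cap, flange, housing, shaft, spacer}

cap; bushing; shaft; spacer; flange; housing; bearing; base_plate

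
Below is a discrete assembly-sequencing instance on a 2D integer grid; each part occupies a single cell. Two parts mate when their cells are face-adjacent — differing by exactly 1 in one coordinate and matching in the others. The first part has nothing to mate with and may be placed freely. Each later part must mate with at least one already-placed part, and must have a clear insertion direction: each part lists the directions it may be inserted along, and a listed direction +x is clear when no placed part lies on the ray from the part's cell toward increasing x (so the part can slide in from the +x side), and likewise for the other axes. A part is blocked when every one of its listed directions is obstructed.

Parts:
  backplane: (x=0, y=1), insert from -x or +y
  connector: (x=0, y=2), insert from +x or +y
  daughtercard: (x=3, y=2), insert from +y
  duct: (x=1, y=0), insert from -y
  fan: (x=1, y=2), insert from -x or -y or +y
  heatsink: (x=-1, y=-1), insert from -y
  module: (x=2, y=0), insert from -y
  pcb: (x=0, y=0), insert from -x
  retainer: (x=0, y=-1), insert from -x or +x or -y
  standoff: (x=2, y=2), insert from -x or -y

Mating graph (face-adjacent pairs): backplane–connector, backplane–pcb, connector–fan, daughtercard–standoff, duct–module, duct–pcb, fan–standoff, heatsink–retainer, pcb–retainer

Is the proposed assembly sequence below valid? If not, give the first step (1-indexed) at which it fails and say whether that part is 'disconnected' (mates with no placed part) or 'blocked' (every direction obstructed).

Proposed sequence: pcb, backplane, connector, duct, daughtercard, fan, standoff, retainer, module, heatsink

Invalid at step 5 (disconnected)

1. pcb@(0, 0) [-x clear] — {pcb}
2. backplane@(0, 1) [-x clear] — {backplane, pcb}
3. connector@(0, 2) [+x clear] — {backplane, connector, pcb}
4. duct@(1, 0) [-y clear] — {backplane, connector, duct, pcb}
5. daughtercard@(3, 2) — no placed neighbour ⇒ disconnected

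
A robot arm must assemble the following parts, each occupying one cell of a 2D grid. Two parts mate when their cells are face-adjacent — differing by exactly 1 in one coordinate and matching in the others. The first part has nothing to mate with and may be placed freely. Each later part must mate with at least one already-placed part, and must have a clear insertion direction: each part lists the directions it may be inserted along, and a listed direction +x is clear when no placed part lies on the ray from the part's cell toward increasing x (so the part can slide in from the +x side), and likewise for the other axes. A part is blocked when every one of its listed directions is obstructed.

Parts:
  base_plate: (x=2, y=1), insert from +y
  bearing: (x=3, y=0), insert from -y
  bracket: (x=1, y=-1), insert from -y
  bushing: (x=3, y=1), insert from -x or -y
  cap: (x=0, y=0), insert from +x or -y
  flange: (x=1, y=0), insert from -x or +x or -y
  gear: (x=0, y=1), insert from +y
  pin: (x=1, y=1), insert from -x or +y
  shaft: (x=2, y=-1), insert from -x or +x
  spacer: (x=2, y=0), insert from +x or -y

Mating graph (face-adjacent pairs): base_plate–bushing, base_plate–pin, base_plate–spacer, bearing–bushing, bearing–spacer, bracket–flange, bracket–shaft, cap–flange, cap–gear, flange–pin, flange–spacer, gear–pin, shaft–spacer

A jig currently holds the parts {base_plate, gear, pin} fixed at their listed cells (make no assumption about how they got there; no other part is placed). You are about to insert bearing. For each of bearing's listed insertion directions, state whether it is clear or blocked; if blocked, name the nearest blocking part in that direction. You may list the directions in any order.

-y: clear

-y: ray from bearing(3, 0) has no placed part ⇒ clear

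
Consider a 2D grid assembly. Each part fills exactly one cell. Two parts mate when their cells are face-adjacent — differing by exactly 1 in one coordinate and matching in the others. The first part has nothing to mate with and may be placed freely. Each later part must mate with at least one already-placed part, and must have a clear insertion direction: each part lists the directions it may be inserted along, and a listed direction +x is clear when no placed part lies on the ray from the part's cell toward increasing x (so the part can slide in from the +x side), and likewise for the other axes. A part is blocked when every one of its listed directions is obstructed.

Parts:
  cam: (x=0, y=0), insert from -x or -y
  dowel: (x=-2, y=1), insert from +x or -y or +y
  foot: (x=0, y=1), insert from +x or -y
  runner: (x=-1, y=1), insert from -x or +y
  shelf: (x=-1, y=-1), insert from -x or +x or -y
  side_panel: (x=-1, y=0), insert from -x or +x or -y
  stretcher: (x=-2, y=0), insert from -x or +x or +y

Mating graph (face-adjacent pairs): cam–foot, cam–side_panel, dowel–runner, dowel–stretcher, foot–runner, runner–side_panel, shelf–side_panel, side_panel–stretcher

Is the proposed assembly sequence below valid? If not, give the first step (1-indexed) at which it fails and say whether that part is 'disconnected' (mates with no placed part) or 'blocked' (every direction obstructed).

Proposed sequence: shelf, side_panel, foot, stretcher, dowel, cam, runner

1. shelf@(-1, -1) [-x clear] — {shelf}
2. side_panel@(-1, 0) [-x clear] — {shelf, side_panel}
3. foot@(0, 1) — no placed neighbour ⇒ disconnected

Invalid at step 3 (disconnected)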